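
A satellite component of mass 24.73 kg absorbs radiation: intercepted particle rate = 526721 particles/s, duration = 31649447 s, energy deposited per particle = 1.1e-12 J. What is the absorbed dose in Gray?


Total energy deposited = rate * time * E_per
  = 526721 * 31649447 * 1.1e-12 = 18.3375 J
Dose = E_total / mass = 18.3375 / 24.73
Dose = 0.7415071 Gy

0.7415 Gy


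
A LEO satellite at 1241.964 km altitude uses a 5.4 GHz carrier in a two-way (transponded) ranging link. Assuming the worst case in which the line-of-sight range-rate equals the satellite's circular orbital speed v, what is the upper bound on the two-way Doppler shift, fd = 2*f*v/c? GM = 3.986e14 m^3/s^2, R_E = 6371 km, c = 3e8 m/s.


r = 7.612964e+06 m
v = sqrt(mu/r) = 7235.8867 m/s (worst-case radial velocity)
f = 5.4 GHz = 5.4e+09 Hz
fd = 2*f*v/c = 2*5.4e+09*7235.8867/3.0e+08
fd = 260491.9219 Hz

260491.9219 Hz


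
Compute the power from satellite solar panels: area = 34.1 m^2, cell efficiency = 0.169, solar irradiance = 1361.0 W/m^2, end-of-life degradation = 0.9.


P = area * eta * S * degradation
P = 34.1 * 0.169 * 1361.0 * 0.9
P = 7058.9762 W

7058.9762 W


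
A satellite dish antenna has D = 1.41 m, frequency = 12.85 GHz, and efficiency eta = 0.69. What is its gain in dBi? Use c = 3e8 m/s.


lambda = c/f = 3e8 / 1.285e+10 = 0.0233463 m
G = eta*(pi*D/lambda)^2 = 0.69*(pi*1.41/0.0233463)^2
G = 24839.9551 (linear)
G = 10*log10(24839.9551) = 43.9515 dBi

43.9515 dBi


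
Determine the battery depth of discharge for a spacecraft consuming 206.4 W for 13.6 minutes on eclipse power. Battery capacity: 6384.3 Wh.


E_used = P * t / 60 = 206.4 * 13.6 / 60 = 46.7840 Wh
DOD = E_used / E_total * 100 = 46.7840 / 6384.3 * 100
DOD = 0.7327976 %

0.7328 %


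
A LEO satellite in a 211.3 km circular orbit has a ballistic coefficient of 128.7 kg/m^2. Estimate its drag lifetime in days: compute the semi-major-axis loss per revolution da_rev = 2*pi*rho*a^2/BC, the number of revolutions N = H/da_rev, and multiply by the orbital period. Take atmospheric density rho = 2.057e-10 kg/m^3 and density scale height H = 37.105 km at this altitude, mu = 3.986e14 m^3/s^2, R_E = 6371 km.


a = R_E + alt = 6582.3000 km = 6.5823e+06 m
da_rev = 2*pi*rho*a^2/BC = 2*pi*2.057e-10*(6.5823e+06)^2/128.7 = 435.101878 m per revolution
N = H/da_rev = 37105.0000 m / 435.101878 m = 85.2789 revolutions
P = 2*pi*sqrt(a^3/mu) = 5314.6875 s
lifetime = N*P = 85.2789 * 5314.6875 = 453230.5835 s = 5.2457 days

5.2457 days


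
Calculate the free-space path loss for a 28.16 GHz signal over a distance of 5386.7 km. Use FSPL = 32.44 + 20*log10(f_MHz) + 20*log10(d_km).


f = 28.16 GHz = 28160.0000 MHz
d = 5386.7 km
FSPL = 32.44 + 20*log10(28160.0000) + 20*log10(5386.7)
FSPL = 32.44 + 88.9927 + 74.6265
FSPL = 196.0591 dB

196.0591 dB


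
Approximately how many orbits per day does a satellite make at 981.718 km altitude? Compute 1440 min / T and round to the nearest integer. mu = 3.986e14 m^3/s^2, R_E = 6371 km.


r = 7.352718e+06 m
T = 2*pi*sqrt(r^3/mu) = 6274.5572 s = 104.5760 min
revs/day = 1440 / 104.5760 = 13.7699
Rounded: 14 revolutions per day

14 revolutions per day


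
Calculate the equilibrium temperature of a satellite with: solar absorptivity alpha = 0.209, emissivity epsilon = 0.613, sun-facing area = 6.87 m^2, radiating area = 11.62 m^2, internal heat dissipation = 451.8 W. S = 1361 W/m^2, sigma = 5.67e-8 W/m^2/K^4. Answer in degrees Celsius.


Numerator = alpha*S*A_sun + Q_int = 0.209*1361*6.87 + 451.8 = 2405.9646 W
Denominator = eps*sigma*A_rad = 0.613*5.67e-8*11.62 = 4.038775e-07 W/K^4
T^4 = 5.9571643e+09 K^4
T = 277.8177 K = 4.6677 C

4.6677 degrees Celsius


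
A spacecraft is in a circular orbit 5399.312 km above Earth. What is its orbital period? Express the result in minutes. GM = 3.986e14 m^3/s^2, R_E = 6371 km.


r = 11770.3120 km = 1.1770312e+07 m
T = 2*pi*sqrt(r^3/mu) = 2*pi*sqrt(1.6306619e+21 / 3.986e14)
T = 12708.4675 s = 211.8078 min

211.8078 minutes


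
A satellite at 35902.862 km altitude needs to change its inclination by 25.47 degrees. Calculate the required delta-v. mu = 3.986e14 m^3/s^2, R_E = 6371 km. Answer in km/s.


r = 42273.8620 km = 4.2273862e+07 m
V = sqrt(mu/r) = 3070.6667 m/s
di = 25.47 deg = 0.4445354 rad
dV = 2*V*sin(di/2) = 2*3070.6667*sin(0.2222677)
dV = 1353.8083 m/s = 1.3538 km/s

1.3538 km/s


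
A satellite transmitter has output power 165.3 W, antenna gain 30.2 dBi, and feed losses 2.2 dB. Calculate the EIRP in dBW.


Pt = 165.3 W = 22.1827 dBW
EIRP = Pt_dBW + Gt - losses = 22.1827 + 30.2 - 2.2 = 50.1827 dBW

50.1827 dBW


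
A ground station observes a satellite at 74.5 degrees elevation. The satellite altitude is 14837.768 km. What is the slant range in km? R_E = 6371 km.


h = 14837.768 km, el = 74.5 deg
d = -R_E*sin(el) + sqrt((R_E*sin(el))^2 + 2*R_E*h + h^2)
d = -6371.0000*sin(1.3003) + sqrt((6371.0000*0.9636305)^2 + 2*6371.0000*14837.768 + 14837.768^2)
d = 15001.0291 km

15001.0291 km


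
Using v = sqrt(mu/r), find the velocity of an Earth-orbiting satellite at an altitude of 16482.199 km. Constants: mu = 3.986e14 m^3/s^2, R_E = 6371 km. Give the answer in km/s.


r = R_E + alt = 6371.0 + 16482.199 = 22853.1990 km = 2.2853199e+07 m
v = sqrt(mu/r) = sqrt(3.986e14 / 2.2853199e+07) = 4176.3333 m/s = 4.1763 km/s

4.1763 km/s


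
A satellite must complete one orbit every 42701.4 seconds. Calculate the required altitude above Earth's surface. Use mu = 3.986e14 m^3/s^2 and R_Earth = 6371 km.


T = 42701.4 s
r = (mu*T^2/(4*pi^2))^(1/3) = (3.986e14 * 42701.4^2 / (4*pi^2))^(1/3)
r = 2.6405066e+07 m = 26405.0663 km
alt = r - R_E = 26405.0663 - 6371 = 20034.0663 km

20034.0663 km


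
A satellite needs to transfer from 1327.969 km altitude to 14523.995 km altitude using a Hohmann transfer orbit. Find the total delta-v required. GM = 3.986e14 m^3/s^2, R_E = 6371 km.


r1 = 7698.9690 km = 7.698969e+06 m
r2 = 20894.9950 km = 2.0894995e+07 m
dv1 = sqrt(mu/r1)*(sqrt(2*r2/(r1+r2)) - 1) = 1503.2818 m/s
dv2 = sqrt(mu/r2)*(1 - sqrt(2*r1/(r1+r2))) = 1162.5466 m/s
total dv = |dv1| + |dv2| = 1503.2818 + 1162.5466 = 2665.8284 m/s = 2.6658 km/s

2.6658 km/s


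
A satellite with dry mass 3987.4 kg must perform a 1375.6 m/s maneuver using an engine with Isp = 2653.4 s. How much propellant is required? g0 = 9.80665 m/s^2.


ve = Isp * g0 = 2653.4 * 9.80665 = 26020.965110 m/s
mass ratio = exp(dv/ve) = exp(1375.6/26020.965110) = 1.05428737
m_prop = m_dry * (mr - 1) = 3987.4 * (1.05428737 - 1)
m_prop = 216.4655 kg

216.4655 kg


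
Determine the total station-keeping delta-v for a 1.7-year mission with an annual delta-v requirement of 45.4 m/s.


dV = rate * years = 45.4 * 1.7
dV = 77.1800 m/s

77.1800 m/s


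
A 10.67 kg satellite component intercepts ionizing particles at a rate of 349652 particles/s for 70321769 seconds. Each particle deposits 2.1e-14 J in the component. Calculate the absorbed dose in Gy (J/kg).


Total energy deposited = rate * time * E_per
  = 349652 * 70321769 * 2.1e-14 = 0.5163511 J
Dose = E_total / mass = 0.5163511 / 10.67
Dose = 0.04839279 Gy

0.0484 Gy


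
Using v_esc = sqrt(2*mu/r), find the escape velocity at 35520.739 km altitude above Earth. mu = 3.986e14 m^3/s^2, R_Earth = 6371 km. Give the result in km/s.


r = 6371.0 + 35520.739 = 41891.7390 km = 4.1891739e+07 m
v_esc = sqrt(2*mu/r) = sqrt(2*3.986e14 / 4.1891739e+07)
v_esc = 4362.3394 m/s = 4.3623 km/s

4.3623 km/s


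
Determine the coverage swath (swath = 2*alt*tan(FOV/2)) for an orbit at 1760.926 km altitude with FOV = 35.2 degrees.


FOV = 35.2 deg = 0.6143559 rad
swath = 2 * alt * tan(FOV/2) = 2 * 1760.926 * tan(0.3071779)
swath = 2 * 1760.926 * 0.3172187
swath = 1117.1973 km

1117.1973 km


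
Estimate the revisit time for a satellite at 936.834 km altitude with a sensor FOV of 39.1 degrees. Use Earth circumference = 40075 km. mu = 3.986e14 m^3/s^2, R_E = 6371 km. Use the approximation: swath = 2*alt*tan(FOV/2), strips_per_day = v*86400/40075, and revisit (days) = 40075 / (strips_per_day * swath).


swath = 2*936.834*tan(0.3412119) = 665.3413 km
v = sqrt(mu/r) = 7385.4049 m/s = 7.3854 km/s
strips/day = v*86400/40075 = 7.3854*86400/40075 = 15.9226
coverage/day = strips * swath = 15.9226 * 665.3413 = 10593.9770 km
revisit = 40075 / 10593.9770 = 3.7828 days

3.7828 days


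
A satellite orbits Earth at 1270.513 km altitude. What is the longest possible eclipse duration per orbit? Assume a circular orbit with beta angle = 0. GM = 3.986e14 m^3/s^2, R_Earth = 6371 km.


r = 7641.5130 km
T = 110.7973 min
Eclipse fraction = arcsin(R_E/r)/pi = arcsin(6371.0000/7641.5130)/pi
= arcsin(0.8337354)/pi = 0.3138022
Eclipse duration = 0.3138022 * 110.7973 = 34.7684 min

34.7684 minutes


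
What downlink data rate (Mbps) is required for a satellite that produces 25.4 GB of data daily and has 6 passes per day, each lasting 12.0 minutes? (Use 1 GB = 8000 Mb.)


total contact time = 6 * 12.0 * 60 = 4320.0000 s
data = 25.4 GB = 203200.0000 Mb
rate = 203200.0000 / 4320.0000 = 47.0370 Mbps

47.0370 Mbps


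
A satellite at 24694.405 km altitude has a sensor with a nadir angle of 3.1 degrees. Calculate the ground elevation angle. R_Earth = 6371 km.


r = R_E + alt = 31065.4050 km
Law of sines in the satellite / Earth-center / ground-point triangle:
  sin(nadir)/R_E = sin(90 + el)/r  =>  cos(el) = (r/R_E)*sin(nadir)
cos(el) = (31065.4050 / 6371.0000) * sin(3.1 deg) = 0.2636918
el = arccos(0.2636918) = 74.7108 deg
(Earth-central angle = 90 - nadir - el = 12.1892 deg)

74.7108 degrees


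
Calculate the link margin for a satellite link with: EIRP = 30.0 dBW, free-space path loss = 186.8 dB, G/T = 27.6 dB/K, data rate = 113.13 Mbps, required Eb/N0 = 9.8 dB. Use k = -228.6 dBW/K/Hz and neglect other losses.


C/N0 = EIRP - FSPL + G/T - k = 30.0 - 186.8 + 27.6 - (-228.6)
C/N0 = 99.4000 dB-Hz
R_b = 113.13 Mbps = 1.1313e+08 bps -> 10*log10(R_b) = 80.5358 dB-Hz
Eb/N0 = C/N0 - 10*log10(R_b) = 99.4000 - 80.5358 = 18.8642 dB
Margin = Eb/N0 - Eb/N0_req = 18.8642 - 9.8 = 9.0642 dB (link closes)

9.0642 dB


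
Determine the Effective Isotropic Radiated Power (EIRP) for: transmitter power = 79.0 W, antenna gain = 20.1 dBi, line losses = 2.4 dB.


Pt = 79.0 W = 18.9763 dBW
EIRP = Pt_dBW + Gt - losses = 18.9763 + 20.1 - 2.4 = 36.6763 dBW

36.6763 dBW


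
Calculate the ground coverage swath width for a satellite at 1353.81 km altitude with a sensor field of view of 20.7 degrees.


FOV = 20.7 deg = 0.3612832 rad
swath = 2 * alt * tan(FOV/2) = 2 * 1353.81 * tan(0.1806416)
swath = 2 * 1353.81 * 0.1826324
swath = 494.4992 km

494.4992 km


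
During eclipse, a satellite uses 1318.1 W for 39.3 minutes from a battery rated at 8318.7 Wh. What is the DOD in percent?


E_used = P * t / 60 = 1318.1 * 39.3 / 60 = 863.3555 Wh
DOD = E_used / E_total * 100 = 863.3555 / 8318.7 * 100
DOD = 10.3785 %

10.3785 %


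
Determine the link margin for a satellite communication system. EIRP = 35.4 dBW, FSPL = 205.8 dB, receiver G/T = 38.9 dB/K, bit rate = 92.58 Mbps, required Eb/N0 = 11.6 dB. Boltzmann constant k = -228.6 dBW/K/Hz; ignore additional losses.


C/N0 = EIRP - FSPL + G/T - k = 35.4 - 205.8 + 38.9 - (-228.6)
C/N0 = 97.1000 dB-Hz
R_b = 92.58 Mbps = 9.258e+07 bps -> 10*log10(R_b) = 79.6652 dB-Hz
Eb/N0 = C/N0 - 10*log10(R_b) = 97.1000 - 79.6652 = 17.4348 dB
Margin = Eb/N0 - Eb/N0_req = 17.4348 - 11.6 = 5.8348 dB (link closes)

5.8348 dB


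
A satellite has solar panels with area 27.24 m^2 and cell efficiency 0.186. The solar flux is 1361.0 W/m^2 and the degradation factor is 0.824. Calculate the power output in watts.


P = area * eta * S * degradation
P = 27.24 * 0.186 * 1361.0 * 0.824
P = 5682.0544 W

5682.0544 W


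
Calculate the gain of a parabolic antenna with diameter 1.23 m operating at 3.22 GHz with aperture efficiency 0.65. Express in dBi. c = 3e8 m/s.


lambda = c/f = 3e8 / 3.22e+09 = 0.0931677 m
G = eta*(pi*D/lambda)^2 = 0.65*(pi*1.23/0.0931677)^2
G = 1118.1307 (linear)
G = 10*log10(1118.1307) = 30.4849 dBi

30.4849 dBi


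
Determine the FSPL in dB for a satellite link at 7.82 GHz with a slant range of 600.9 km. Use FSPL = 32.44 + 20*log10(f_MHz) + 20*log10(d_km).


f = 7.82 GHz = 7820.0000 MHz
d = 600.9 km
FSPL = 32.44 + 20*log10(7820.0000) + 20*log10(600.9)
FSPL = 32.44 + 77.8641 + 55.5760
FSPL = 165.8802 dB

165.8802 dB


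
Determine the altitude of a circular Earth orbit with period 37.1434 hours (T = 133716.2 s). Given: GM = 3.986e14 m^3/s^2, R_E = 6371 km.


T = 133716.2 s
r = (mu*T^2/(4*pi^2))^(1/3) = (3.986e14 * 133716.2^2 / (4*pi^2))^(1/3)
r = 5.651736e+07 m = 56517.3604 km
alt = r - R_E = 56517.3604 - 6371 = 50146.3604 km

50146.3604 km


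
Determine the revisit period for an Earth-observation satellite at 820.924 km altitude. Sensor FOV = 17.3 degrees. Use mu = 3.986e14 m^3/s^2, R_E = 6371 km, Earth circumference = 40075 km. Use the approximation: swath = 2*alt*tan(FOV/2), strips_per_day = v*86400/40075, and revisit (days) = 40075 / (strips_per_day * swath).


swath = 2*820.924*tan(0.150971) = 249.7719 km
v = sqrt(mu/r) = 7444.6812 m/s = 7.4447 km/s
strips/day = v*86400/40075 = 7.4447*86400/40075 = 16.0504
coverage/day = strips * swath = 16.0504 * 249.7719 = 4008.9433 km
revisit = 40075 / 4008.9433 = 9.9964 days

9.9964 days


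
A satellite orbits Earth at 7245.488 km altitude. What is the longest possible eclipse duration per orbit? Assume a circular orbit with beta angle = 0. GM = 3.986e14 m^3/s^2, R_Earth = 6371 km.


r = 13616.4880 km
T = 263.5467 min
Eclipse fraction = arcsin(R_E/r)/pi = arcsin(6371.0000/13616.4880)/pi
= arcsin(0.4678886)/pi = 0.1549852
Eclipse duration = 0.1549852 * 263.5467 = 40.8458 min

40.8458 minutes


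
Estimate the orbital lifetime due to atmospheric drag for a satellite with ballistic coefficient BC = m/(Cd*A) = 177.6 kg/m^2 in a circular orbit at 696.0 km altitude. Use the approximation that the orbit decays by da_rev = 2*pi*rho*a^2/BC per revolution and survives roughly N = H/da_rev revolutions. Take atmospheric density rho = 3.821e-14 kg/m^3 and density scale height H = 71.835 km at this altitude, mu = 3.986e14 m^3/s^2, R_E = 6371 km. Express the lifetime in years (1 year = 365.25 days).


a = R_E + alt = 7067.0000 km = 7.067e+06 m
da_rev = 2*pi*rho*a^2/BC = 2*pi*3.821e-14*(7.067e+06)^2/177.6 = 0.0675124902 m per revolution
N = H/da_rev = 71835.0000 m / 0.0675124902 m = 1.0640253e+06 revolutions
P = 2*pi*sqrt(a^3/mu) = 5912.4007 s
lifetime = N*P = 1.0640253e+06 * 5912.4007 = 6.2909441e+09 s = 72811.8532 days
years = 72811.8532 / 365.25 = 199.3480 years

199.3480 years


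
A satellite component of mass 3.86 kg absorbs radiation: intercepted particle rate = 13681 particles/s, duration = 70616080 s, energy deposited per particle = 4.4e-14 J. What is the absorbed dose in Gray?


Total energy deposited = rate * time * E_per
  = 13681 * 70616080 * 4.4e-14 = 0.04250834 J
Dose = E_total / mass = 0.04250834 / 3.86
Dose = 0.01101252 Gy

0.0110 Gy


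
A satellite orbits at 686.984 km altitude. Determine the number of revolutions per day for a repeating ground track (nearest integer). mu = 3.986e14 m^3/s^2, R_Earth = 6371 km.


r = 7.057984e+06 m
T = 2*pi*sqrt(r^3/mu) = 5901.0898 s = 98.3515 min
revs/day = 1440 / 98.3515 = 14.6414
Rounded: 15 revolutions per day

15 revolutions per day


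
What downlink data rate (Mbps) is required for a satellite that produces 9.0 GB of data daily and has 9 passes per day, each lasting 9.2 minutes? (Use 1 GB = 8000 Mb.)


total contact time = 9 * 9.2 * 60 = 4968.0000 s
data = 9.0 GB = 72000.0000 Mb
rate = 72000.0000 / 4968.0000 = 14.4928 Mbps

14.4928 Mbps


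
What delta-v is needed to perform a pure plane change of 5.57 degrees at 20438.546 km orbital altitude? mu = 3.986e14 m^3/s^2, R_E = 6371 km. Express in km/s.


r = 26809.5460 km = 2.6809546e+07 m
V = sqrt(mu/r) = 3855.8836 m/s
di = 5.57 deg = 0.09721484 rad
dV = 2*V*sin(di/2) = 2*3855.8836*sin(0.04860742)
dV = 374.7015 m/s = 0.3747015 km/s

0.3747 km/s


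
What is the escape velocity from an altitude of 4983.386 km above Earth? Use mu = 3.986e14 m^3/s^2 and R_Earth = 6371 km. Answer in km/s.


r = 6371.0 + 4983.386 = 11354.3860 km = 1.1354386e+07 m
v_esc = sqrt(2*mu/r) = sqrt(2*3.986e14 / 1.1354386e+07)
v_esc = 8379.1857 m/s = 8.3792 km/s

8.3792 km/s


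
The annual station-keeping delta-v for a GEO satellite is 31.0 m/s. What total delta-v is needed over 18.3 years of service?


dV = rate * years = 31.0 * 18.3
dV = 567.3000 m/s

567.3000 m/s


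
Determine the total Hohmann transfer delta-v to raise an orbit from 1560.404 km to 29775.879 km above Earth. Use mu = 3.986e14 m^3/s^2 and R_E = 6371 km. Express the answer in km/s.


r1 = 7931.4040 km = 7.931404e+06 m
r2 = 36146.8790 km = 3.6146879e+07 m
dv1 = sqrt(mu/r1)*(sqrt(2*r2/(r1+r2)) - 1) = 1989.7265 m/s
dv2 = sqrt(mu/r2)*(1 - sqrt(2*r1/(r1+r2))) = 1328.6284 m/s
total dv = |dv1| + |dv2| = 1989.7265 + 1328.6284 = 3318.3550 m/s = 3.3184 km/s

3.3184 km/s


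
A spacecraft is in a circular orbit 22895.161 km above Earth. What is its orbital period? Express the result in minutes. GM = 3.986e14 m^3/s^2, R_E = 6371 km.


r = 29266.1610 km = 2.9266161e+07 m
T = 2*pi*sqrt(r^3/mu) = 2*pi*sqrt(2.5066706e+22 / 3.986e14)
T = 49826.4398 s = 830.4407 min

830.4407 minutes


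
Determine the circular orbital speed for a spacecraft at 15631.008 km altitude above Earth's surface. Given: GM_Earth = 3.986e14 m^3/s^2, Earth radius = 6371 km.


r = R_E + alt = 6371.0 + 15631.008 = 22002.0080 km = 2.2002008e+07 m
v = sqrt(mu/r) = sqrt(3.986e14 / 2.2002008e+07) = 4256.3515 m/s = 4.2564 km/s

4.2564 km/s


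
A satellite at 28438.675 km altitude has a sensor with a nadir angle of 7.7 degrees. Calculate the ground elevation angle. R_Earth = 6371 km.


r = R_E + alt = 34809.6750 km
Law of sines in the satellite / Earth-center / ground-point triangle:
  sin(nadir)/R_E = sin(90 + el)/r  =>  cos(el) = (r/R_E)*sin(nadir)
cos(el) = (34809.6750 / 6371.0000) * sin(7.7 deg) = 0.7320696
el = arccos(0.7320696) = 42.9398 deg
(Earth-central angle = 90 - nadir - el = 39.3602 deg)

42.9398 degrees


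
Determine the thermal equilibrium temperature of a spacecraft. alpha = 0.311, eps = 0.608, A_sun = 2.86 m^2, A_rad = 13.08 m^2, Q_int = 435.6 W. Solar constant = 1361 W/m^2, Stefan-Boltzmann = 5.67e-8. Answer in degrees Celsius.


Numerator = alpha*S*A_sun + Q_int = 0.311*1361*2.86 + 435.6 = 1646.1551 W
Denominator = eps*sigma*A_rad = 0.608*5.67e-8*13.08 = 4.5091469e-07 W/K^4
T^4 = 3.6507018e+09 K^4
T = 245.8069 K = -27.3431 C

-27.3431 degrees Celsius


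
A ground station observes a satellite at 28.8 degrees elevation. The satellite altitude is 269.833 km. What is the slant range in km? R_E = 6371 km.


h = 269.833 km, el = 28.8 deg
d = -R_E*sin(el) + sqrt((R_E*sin(el))^2 + 2*R_E*h + h^2)
d = -6371.0000*sin(0.5026548) + sqrt((6371.0000*0.4817537)^2 + 2*6371.0000*269.833 + 269.833^2)
d = 526.7637 km

526.7637 km


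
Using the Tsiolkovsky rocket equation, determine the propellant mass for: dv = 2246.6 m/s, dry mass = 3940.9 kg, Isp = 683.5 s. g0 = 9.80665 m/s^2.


ve = Isp * g0 = 683.5 * 9.80665 = 6702.845275 m/s
mass ratio = exp(dv/ve) = exp(2246.6/6702.845275) = 1.39817959
m_prop = m_dry * (mr - 1) = 3940.9 * (1.39817959 - 1)
m_prop = 1569.1859 kg

1569.1859 kg


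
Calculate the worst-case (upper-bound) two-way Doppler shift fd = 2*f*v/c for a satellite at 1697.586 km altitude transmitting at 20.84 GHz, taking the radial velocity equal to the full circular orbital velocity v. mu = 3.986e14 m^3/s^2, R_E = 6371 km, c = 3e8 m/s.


r = 8.068586e+06 m
v = sqrt(mu/r) = 7028.6178 m/s (worst-case radial velocity)
f = 20.84 GHz = 2.084e+10 Hz
fd = 2*f*v/c = 2*2.084e+10*7028.6178/3.0e+08
fd = 976509.3064 Hz

976509.3064 Hz


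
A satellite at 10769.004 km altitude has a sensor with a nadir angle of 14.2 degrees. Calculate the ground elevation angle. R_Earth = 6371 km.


r = R_E + alt = 17140.0040 km
Law of sines in the satellite / Earth-center / ground-point triangle:
  sin(nadir)/R_E = sin(90 + el)/r  =>  cos(el) = (r/R_E)*sin(nadir)
cos(el) = (17140.0040 / 6371.0000) * sin(14.2 deg) = 0.6599544
el = arccos(0.6599544) = 48.7036 deg
(Earth-central angle = 90 - nadir - el = 27.0964 deg)

48.7036 degrees


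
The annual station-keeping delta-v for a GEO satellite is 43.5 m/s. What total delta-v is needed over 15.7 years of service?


dV = rate * years = 43.5 * 15.7
dV = 682.9500 m/s

682.9500 m/s


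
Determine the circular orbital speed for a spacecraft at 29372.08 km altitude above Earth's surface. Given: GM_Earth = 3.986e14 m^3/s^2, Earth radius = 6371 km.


r = R_E + alt = 6371.0 + 29372.08 = 35743.0800 km = 3.574308e+07 m
v = sqrt(mu/r) = sqrt(3.986e14 / 3.574308e+07) = 3339.4324 m/s = 3.3394 km/s

3.3394 km/s


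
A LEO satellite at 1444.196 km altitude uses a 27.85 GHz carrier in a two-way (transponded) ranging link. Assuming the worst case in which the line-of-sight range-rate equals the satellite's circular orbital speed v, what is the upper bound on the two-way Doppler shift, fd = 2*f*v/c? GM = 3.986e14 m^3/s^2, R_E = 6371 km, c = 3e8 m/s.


r = 7.815196e+06 m
v = sqrt(mu/r) = 7141.6524 m/s (worst-case radial velocity)
f = 27.85 GHz = 2.785e+10 Hz
fd = 2*f*v/c = 2*2.785e+10*7141.6524/3.0e+08
fd = 1.3259668e+06 Hz

1.3260e+06 Hz


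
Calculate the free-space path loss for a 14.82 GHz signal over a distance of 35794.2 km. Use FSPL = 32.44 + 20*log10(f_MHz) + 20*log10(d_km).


f = 14.82 GHz = 14820.0000 MHz
d = 35794.2 km
FSPL = 32.44 + 20*log10(14820.0000) + 20*log10(35794.2)
FSPL = 32.44 + 83.4170 + 91.0763
FSPL = 206.9332 dB

206.9332 dB


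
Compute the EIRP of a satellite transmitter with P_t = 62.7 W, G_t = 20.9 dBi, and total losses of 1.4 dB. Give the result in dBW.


Pt = 62.7 W = 17.9727 dBW
EIRP = Pt_dBW + Gt - losses = 17.9727 + 20.9 - 1.4 = 37.4727 dBW

37.4727 dBW


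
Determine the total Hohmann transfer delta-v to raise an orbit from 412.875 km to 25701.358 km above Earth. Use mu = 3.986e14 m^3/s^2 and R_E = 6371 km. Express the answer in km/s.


r1 = 6783.8750 km = 6.783875e+06 m
r2 = 32072.3580 km = 3.2072358e+07 m
dv1 = sqrt(mu/r1)*(sqrt(2*r2/(r1+r2)) - 1) = 2183.4107 m/s
dv2 = sqrt(mu/r2)*(1 - sqrt(2*r1/(r1+r2))) = 1442.1779 m/s
total dv = |dv1| + |dv2| = 2183.4107 + 1442.1779 = 3625.5886 m/s = 3.6256 km/s

3.6256 km/s


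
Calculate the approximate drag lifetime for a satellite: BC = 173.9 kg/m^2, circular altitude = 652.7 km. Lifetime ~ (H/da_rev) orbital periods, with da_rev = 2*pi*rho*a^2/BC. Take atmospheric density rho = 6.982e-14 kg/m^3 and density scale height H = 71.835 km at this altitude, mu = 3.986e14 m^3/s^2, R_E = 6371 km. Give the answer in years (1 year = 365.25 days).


a = R_E + alt = 7023.7000 km = 7.0237e+06 m
da_rev = 2*pi*rho*a^2/BC = 2*pi*6.982e-14*(7.0237e+06)^2/173.9 = 0.12444918 m per revolution
N = H/da_rev = 71835.0000 m / 0.12444918 m = 577223.5724 revolutions
P = 2*pi*sqrt(a^3/mu) = 5858.1455 s
lifetime = N*P = 577223.5724 * 5858.1455 = 3.3814597e+09 s = 39137.2645 days
years = 39137.2645 / 365.25 = 107.1520 years

107.1520 years


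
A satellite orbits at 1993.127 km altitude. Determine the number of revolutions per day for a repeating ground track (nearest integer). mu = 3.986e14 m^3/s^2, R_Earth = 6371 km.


r = 8.364127e+06 m
T = 2*pi*sqrt(r^3/mu) = 7612.7602 s = 126.8793 min
revs/day = 1440 / 126.8793 = 11.3494
Rounded: 11 revolutions per day

11 revolutions per day


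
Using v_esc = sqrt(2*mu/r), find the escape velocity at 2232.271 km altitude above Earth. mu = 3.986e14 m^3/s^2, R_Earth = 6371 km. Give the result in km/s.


r = 6371.0 + 2232.271 = 8603.2710 km = 8.603271e+06 m
v_esc = sqrt(2*mu/r) = sqrt(2*3.986e14 / 8.603271e+06)
v_esc = 9626.1327 m/s = 9.6261 km/s

9.6261 km/s


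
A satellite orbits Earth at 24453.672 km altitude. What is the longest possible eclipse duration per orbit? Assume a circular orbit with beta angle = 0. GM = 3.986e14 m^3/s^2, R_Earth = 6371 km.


r = 30824.6720 km
T = 897.6513 min
Eclipse fraction = arcsin(R_E/r)/pi = arcsin(6371.0000/30824.6720)/pi
= arcsin(0.2066851)/pi = 0.06626756
Eclipse duration = 0.06626756 * 897.6513 = 59.4852 min

59.4852 minutes


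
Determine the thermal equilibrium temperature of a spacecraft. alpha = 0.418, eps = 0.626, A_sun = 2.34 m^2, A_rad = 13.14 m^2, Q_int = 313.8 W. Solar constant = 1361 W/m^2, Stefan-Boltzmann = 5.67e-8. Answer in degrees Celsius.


Numerator = alpha*S*A_sun + Q_int = 0.418*1361*2.34 + 313.8 = 1645.0213 W
Denominator = eps*sigma*A_rad = 0.626*5.67e-8*13.14 = 4.6639379e-07 W/K^4
T^4 = 3.5271081e+09 K^4
T = 243.6995 K = -29.4505 C

-29.4505 degrees Celsius


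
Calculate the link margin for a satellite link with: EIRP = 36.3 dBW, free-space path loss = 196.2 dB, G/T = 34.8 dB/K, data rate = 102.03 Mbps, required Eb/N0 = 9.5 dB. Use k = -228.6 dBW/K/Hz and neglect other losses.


C/N0 = EIRP - FSPL + G/T - k = 36.3 - 196.2 + 34.8 - (-228.6)
C/N0 = 103.5000 dB-Hz
R_b = 102.03 Mbps = 1.0203e+08 bps -> 10*log10(R_b) = 80.0873 dB-Hz
Eb/N0 = C/N0 - 10*log10(R_b) = 103.5000 - 80.0873 = 23.4127 dB
Margin = Eb/N0 - Eb/N0_req = 23.4127 - 9.5 = 13.9127 dB (link closes)

13.9127 dB


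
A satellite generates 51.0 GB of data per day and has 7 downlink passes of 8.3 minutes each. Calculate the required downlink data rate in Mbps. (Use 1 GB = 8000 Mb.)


total contact time = 7 * 8.3 * 60 = 3486.0000 s
data = 51.0 GB = 408000.0000 Mb
rate = 408000.0000 / 3486.0000 = 117.0396 Mbps

117.0396 Mbps


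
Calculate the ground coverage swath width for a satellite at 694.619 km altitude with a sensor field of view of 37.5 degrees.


FOV = 37.5 deg = 0.6544985 rad
swath = 2 * alt * tan(FOV/2) = 2 * 694.619 * tan(0.3272492)
swath = 2 * 694.619 * 0.3394543
swath = 471.5828 km

471.5828 km


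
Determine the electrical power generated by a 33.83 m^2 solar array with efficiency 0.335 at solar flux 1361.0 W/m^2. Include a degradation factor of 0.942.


P = area * eta * S * degradation
P = 33.83 * 0.335 * 1361.0 * 0.942
P = 14529.6727 W

14529.6727 W


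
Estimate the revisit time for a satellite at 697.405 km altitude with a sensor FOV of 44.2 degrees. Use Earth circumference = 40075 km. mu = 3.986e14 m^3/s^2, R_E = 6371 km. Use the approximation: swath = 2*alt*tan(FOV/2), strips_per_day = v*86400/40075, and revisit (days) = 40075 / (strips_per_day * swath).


swath = 2*697.405*tan(0.3857178) = 566.3736 km
v = sqrt(mu/r) = 7509.4466 m/s = 7.5094 km/s
strips/day = v*86400/40075 = 7.5094*86400/40075 = 16.1900
coverage/day = strips * swath = 16.1900 * 566.3736 = 9169.6161 km
revisit = 40075 / 9169.6161 = 4.3704 days

4.3704 days


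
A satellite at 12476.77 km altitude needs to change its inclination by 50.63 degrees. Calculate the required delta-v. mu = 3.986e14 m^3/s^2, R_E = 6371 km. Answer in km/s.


r = 18847.7700 km = 1.884777e+07 m
V = sqrt(mu/r) = 4598.7379 m/s
di = 50.63 deg = 0.8836602 rad
dV = 2*V*sin(di/2) = 2*4598.7379*sin(0.4418301)
dV = 3932.7904 m/s = 3.9328 km/s

3.9328 km/s


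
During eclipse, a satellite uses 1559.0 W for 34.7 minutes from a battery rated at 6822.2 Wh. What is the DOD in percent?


E_used = P * t / 60 = 1559.0 * 34.7 / 60 = 901.6217 Wh
DOD = E_used / E_total * 100 = 901.6217 / 6822.2 * 100
DOD = 13.2160 %

13.2160 %


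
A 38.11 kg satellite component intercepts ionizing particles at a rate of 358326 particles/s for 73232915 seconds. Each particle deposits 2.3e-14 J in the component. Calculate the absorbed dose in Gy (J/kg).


Total energy deposited = rate * time * E_per
  = 358326 * 73232915 * 2.3e-14 = 0.6035489 J
Dose = E_total / mass = 0.6035489 / 38.11
Dose = 0.01583702 Gy

0.0158 Gy


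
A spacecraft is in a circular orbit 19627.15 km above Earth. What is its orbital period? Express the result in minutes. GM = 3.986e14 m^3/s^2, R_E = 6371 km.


r = 25998.1500 km = 2.599815e+07 m
T = 2*pi*sqrt(r^3/mu) = 2*pi*sqrt(1.7572248e+22 / 3.986e14)
T = 41718.1354 s = 695.3023 min

695.3023 minutes


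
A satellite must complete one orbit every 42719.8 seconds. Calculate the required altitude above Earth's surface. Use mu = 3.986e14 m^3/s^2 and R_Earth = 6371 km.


T = 42719.8 s
r = (mu*T^2/(4*pi^2))^(1/3) = (3.986e14 * 42719.8^2 / (4*pi^2))^(1/3)
r = 2.6412651e+07 m = 26412.6510 km
alt = r - R_E = 26412.6510 - 6371 = 20041.6510 km

20041.6510 km


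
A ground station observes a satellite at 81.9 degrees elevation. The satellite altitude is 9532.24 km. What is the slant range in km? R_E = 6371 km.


h = 9532.24 km, el = 81.9 deg
d = -R_E*sin(el) + sqrt((R_E*sin(el))^2 + 2*R_E*h + h^2)
d = -6371.0000*sin(1.4294) + sqrt((6371.0000*0.9900237)^2 + 2*6371.0000*9532.24 + 9532.24^2)
d = 9570.4436 km

9570.4436 km


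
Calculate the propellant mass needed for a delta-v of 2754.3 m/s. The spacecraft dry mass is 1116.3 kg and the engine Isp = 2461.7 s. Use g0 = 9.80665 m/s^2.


ve = Isp * g0 = 2461.7 * 9.80665 = 24141.030305 m/s
mass ratio = exp(dv/ve) = exp(2754.3/24141.030305) = 1.12085531
m_prop = m_dry * (mr - 1) = 1116.3 * (1.12085531 - 1)
m_prop = 134.9108 kg

134.9108 kg


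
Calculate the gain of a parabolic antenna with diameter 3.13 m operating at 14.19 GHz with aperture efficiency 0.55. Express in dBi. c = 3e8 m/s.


lambda = c/f = 3e8 / 1.419e+10 = 0.02114165 m
G = eta*(pi*D/lambda)^2 = 0.55*(pi*3.13/0.02114165)^2
G = 118979.8430 (linear)
G = 10*log10(118979.8430) = 50.7547 dBi

50.7547 dBi


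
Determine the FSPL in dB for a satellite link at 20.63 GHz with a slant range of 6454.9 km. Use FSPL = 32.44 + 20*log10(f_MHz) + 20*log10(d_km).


f = 20.63 GHz = 20630.0000 MHz
d = 6454.9 km
FSPL = 32.44 + 20*log10(20630.0000) + 20*log10(6454.9)
FSPL = 32.44 + 86.2900 + 76.1978
FSPL = 194.9278 dB

194.9278 dB


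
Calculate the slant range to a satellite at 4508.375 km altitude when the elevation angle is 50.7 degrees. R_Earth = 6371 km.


h = 4508.375 km, el = 50.7 deg
d = -R_E*sin(el) + sqrt((R_E*sin(el))^2 + 2*R_E*h + h^2)
d = -6371.0000*sin(0.8848819) + sqrt((6371.0000*0.7738402)^2 + 2*6371.0000*4508.375 + 4508.375^2)
d = 5173.2001 km

5173.2001 km


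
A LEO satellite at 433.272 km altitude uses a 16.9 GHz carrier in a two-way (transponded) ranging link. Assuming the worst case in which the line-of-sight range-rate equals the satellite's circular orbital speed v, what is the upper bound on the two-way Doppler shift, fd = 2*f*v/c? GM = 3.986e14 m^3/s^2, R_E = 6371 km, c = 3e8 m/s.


r = 6.804272e+06 m
v = sqrt(mu/r) = 7653.8124 m/s (worst-case radial velocity)
f = 16.9 GHz = 1.69e+10 Hz
fd = 2*f*v/c = 2*1.69e+10*7653.8124/3.0e+08
fd = 862329.5322 Hz

862329.5322 Hz


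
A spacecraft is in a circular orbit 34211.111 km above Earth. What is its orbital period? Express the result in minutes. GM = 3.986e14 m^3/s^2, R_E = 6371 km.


r = 40582.1110 km = 4.0582111e+07 m
T = 2*pi*sqrt(r^3/mu) = 2*pi*sqrt(6.6834992e+22 / 3.986e14)
T = 81360.4183 s = 1356.0070 min

1356.0070 minutes


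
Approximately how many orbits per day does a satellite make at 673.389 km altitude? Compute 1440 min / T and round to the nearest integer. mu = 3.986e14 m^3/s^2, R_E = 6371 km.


r = 7.044389e+06 m
T = 2*pi*sqrt(r^3/mu) = 5884.0481 s = 98.0675 min
revs/day = 1440 / 98.0675 = 14.6838
Rounded: 15 revolutions per day

15 revolutions per day


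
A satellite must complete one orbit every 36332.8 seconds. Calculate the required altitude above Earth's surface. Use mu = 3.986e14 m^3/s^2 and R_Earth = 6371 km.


T = 36332.8 s
r = (mu*T^2/(4*pi^2))^(1/3) = (3.986e14 * 36332.8^2 / (4*pi^2))^(1/3)
r = 2.3709648e+07 m = 23709.6475 km
alt = r - R_E = 23709.6475 - 6371 = 17338.6475 km

17338.6475 km


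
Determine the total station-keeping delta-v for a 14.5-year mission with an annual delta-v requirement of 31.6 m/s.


dV = rate * years = 31.6 * 14.5
dV = 458.2000 m/s

458.2000 m/s


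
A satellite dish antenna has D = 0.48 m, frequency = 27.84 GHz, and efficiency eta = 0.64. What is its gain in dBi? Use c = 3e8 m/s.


lambda = c/f = 3e8 / 2.784e+10 = 0.01077586 m
G = eta*(pi*D/lambda)^2 = 0.64*(pi*0.48/0.01077586)^2
G = 12533.0897 (linear)
G = 10*log10(12533.0897) = 40.9806 dBi

40.9806 dBi


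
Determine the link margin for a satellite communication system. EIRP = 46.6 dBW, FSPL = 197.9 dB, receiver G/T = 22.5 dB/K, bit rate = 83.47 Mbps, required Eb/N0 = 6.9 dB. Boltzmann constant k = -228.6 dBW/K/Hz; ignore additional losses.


C/N0 = EIRP - FSPL + G/T - k = 46.6 - 197.9 + 22.5 - (-228.6)
C/N0 = 99.8000 dB-Hz
R_b = 83.47 Mbps = 8.347e+07 bps -> 10*log10(R_b) = 79.2153 dB-Hz
Eb/N0 = C/N0 - 10*log10(R_b) = 99.8000 - 79.2153 = 20.5847 dB
Margin = Eb/N0 - Eb/N0_req = 20.5847 - 6.9 = 13.6847 dB (link closes)

13.6847 dB


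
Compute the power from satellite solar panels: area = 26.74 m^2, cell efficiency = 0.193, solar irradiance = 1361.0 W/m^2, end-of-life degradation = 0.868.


P = area * eta * S * degradation
P = 26.74 * 0.193 * 1361.0 * 0.868
P = 6096.7244 W

6096.7244 W


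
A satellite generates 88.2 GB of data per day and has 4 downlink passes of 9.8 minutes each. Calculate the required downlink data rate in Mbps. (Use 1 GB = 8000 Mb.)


total contact time = 4 * 9.8 * 60 = 2352.0000 s
data = 88.2 GB = 705600.0000 Mb
rate = 705600.0000 / 2352.0000 = 300.0000 Mbps

300.0000 Mbps


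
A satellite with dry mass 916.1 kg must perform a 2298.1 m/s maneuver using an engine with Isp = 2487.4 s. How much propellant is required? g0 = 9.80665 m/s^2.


ve = Isp * g0 = 2487.4 * 9.80665 = 24393.061210 m/s
mass ratio = exp(dv/ve) = exp(2298.1/24393.061210) = 1.09879181
m_prop = m_dry * (mr - 1) = 916.1 * (1.09879181 - 1)
m_prop = 90.5032 kg

90.5032 kg


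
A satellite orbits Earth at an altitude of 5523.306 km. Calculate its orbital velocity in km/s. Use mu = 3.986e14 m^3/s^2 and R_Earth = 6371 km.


r = R_E + alt = 6371.0 + 5523.306 = 11894.3060 km = 1.1894306e+07 m
v = sqrt(mu/r) = sqrt(3.986e14 / 1.1894306e+07) = 5788.9406 m/s = 5.7889 km/s

5.7889 km/s


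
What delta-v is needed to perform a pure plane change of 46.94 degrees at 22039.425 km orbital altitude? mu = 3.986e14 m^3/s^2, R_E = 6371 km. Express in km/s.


r = 28410.4250 km = 2.8410425e+07 m
V = sqrt(mu/r) = 3745.6723 m/s
di = 46.94 deg = 0.8192576 rad
dV = 2*V*sin(di/2) = 2*3745.6723*sin(0.4096288)
dV = 2983.5692 m/s = 2.9836 km/s

2.9836 km/s


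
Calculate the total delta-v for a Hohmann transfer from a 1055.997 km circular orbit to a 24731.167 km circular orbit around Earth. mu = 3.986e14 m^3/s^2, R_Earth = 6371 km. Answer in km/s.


r1 = 7426.9970 km = 7.426997e+06 m
r2 = 31102.1670 km = 3.1102167e+07 m
dv1 = sqrt(mu/r1)*(sqrt(2*r2/(r1+r2)) - 1) = 1982.5364 m/s
dv2 = sqrt(mu/r2)*(1 - sqrt(2*r1/(r1+r2))) = 1357.1212 m/s
total dv = |dv1| + |dv2| = 1982.5364 + 1357.1212 = 3339.6576 m/s = 3.3397 km/s

3.3397 km/s


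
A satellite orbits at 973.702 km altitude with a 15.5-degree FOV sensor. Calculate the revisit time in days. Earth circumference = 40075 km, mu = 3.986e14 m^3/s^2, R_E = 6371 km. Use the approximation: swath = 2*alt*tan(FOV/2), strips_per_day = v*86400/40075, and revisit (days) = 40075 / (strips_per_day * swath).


swath = 2*973.702*tan(0.135263) = 265.0301 km
v = sqrt(mu/r) = 7366.8454 m/s = 7.3668 km/s
strips/day = v*86400/40075 = 7.3668*86400/40075 = 15.8826
coverage/day = strips * swath = 15.8826 * 265.0301 = 4209.3680 km
revisit = 40075 / 4209.3680 = 9.5204 days

9.5204 days


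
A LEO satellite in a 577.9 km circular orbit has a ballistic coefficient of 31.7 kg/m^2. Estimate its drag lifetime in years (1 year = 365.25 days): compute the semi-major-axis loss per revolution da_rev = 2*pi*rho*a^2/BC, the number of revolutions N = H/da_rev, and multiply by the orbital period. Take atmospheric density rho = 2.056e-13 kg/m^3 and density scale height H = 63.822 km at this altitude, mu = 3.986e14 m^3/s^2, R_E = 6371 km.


a = R_E + alt = 6948.9000 km = 6.9489e+06 m
da_rev = 2*pi*rho*a^2/BC = 2*pi*2.056e-13*(6.9489e+06)^2/31.7 = 1.967777 m per revolution
N = H/da_rev = 63822.0000 m / 1.967777 m = 32433.5562 revolutions
P = 2*pi*sqrt(a^3/mu) = 5764.8142 s
lifetime = N*P = 32433.5562 * 5764.8142 = 1.8697342e+08 s = 2164.0443 days
years = 2164.0443 / 365.25 = 5.9248 years

5.9248 years


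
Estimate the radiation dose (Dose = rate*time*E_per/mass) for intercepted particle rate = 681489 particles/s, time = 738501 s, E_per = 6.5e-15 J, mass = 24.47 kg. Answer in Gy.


Total energy deposited = rate * time * E_per
  = 681489 * 738501 * 6.5e-15 = 0.003271322 J
Dose = E_total / mass = 0.003271322 / 24.47
Dose = 1.3368705e-04 Gy

1.3369e-04 Gy


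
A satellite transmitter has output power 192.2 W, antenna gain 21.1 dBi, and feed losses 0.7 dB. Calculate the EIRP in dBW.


Pt = 192.2 W = 22.8375 dBW
EIRP = Pt_dBW + Gt - losses = 22.8375 + 21.1 - 0.7 = 43.2375 dBW

43.2375 dBW


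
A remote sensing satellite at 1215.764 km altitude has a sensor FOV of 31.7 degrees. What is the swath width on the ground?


FOV = 31.7 deg = 0.5532694 rad
swath = 2 * alt * tan(FOV/2) = 2 * 1215.764 * tan(0.2766347)
swath = 2 * 1215.764 * 0.2839143
swath = 690.3455 km

690.3455 km


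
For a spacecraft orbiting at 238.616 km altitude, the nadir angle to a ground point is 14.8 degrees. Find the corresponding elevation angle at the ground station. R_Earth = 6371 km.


r = R_E + alt = 6609.6160 km
Law of sines in the satellite / Earth-center / ground-point triangle:
  sin(nadir)/R_E = sin(90 + el)/r  =>  cos(el) = (r/R_E)*sin(nadir)
cos(el) = (6609.6160 / 6371.0000) * sin(14.8 deg) = 0.2650131
el = arccos(0.2650131) = 74.6323 deg
(Earth-central angle = 90 - nadir - el = 0.5677304 deg)

74.6323 degrees


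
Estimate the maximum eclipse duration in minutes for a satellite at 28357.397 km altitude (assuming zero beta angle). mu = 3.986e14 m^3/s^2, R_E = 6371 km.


r = 34728.3970 km
T = 1073.4630 min
Eclipse fraction = arcsin(R_E/r)/pi = arcsin(6371.0000/34728.3970)/pi
= arcsin(0.1834522)/pi = 0.05872725
Eclipse duration = 0.05872725 * 1073.4630 = 63.0415 min

63.0415 minutes


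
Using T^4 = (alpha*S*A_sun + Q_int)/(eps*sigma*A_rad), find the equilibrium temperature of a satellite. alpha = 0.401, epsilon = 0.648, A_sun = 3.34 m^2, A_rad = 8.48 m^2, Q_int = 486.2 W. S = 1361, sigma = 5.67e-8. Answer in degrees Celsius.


Numerator = alpha*S*A_sun + Q_int = 0.401*1361*3.34 + 486.2 = 2309.0417 W
Denominator = eps*sigma*A_rad = 0.648*5.67e-8*8.48 = 3.1156877e-07 W/K^4
T^4 = 7.411018e+09 K^4
T = 293.4063 K = 20.2563 C

20.2563 degrees Celsius


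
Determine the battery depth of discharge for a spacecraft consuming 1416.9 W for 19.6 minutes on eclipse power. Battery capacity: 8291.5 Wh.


E_used = P * t / 60 = 1416.9 * 19.6 / 60 = 462.8540 Wh
DOD = E_used / E_total * 100 = 462.8540 / 8291.5 * 100
DOD = 5.5823 %

5.5823 %


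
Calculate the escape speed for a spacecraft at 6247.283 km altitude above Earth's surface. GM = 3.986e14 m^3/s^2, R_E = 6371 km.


r = 6371.0 + 6247.283 = 12618.2830 km = 1.2618283e+07 m
v_esc = sqrt(2*mu/r) = sqrt(2*3.986e14 / 1.2618283e+07)
v_esc = 7948.4695 m/s = 7.9485 km/s

7.9485 km/s


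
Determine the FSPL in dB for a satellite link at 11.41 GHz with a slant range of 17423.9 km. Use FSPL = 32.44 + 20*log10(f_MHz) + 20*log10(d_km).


f = 11.41 GHz = 11410.0000 MHz
d = 17423.9 km
FSPL = 32.44 + 20*log10(11410.0000) + 20*log10(17423.9)
FSPL = 32.44 + 81.1457 + 84.8229
FSPL = 198.4086 dB

198.4086 dB


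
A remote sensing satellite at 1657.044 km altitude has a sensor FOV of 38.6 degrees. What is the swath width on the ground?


FOV = 38.6 deg = 0.6736971 rad
swath = 2 * alt * tan(FOV/2) = 2 * 1657.044 * tan(0.3368485)
swath = 2 * 1657.044 * 0.350195
swath = 1160.5771 km

1160.5771 km


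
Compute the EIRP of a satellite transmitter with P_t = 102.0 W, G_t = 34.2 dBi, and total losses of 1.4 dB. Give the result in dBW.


Pt = 102.0 W = 20.0860 dBW
EIRP = Pt_dBW + Gt - losses = 20.0860 + 34.2 - 1.4 = 52.8860 dBW

52.8860 dBW
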